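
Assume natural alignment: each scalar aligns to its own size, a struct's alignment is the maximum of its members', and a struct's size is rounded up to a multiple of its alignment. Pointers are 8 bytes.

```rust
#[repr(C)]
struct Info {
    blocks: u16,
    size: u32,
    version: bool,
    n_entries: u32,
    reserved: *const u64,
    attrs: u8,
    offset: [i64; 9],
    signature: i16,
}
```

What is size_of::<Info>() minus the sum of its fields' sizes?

@0: blocks [2B, align 2] → 2
+2 pad (align 4)
@4: size [4B, align 4] → 8
@8: version [1B, align 1] → 9
+3 pad (align 4)
@12: n_entries [4B, align 4] → 16
@16: reserved [8B, align 8] → 24
@24: attrs [1B, align 1] → 25
+7 pad (align 8)
@32: offset [72B, align 8] → 104
@104: signature [2B, align 2] → 106
+6 tail pad (align 8)
size 112, align 8
data bytes 94, size 112 → padding 18

18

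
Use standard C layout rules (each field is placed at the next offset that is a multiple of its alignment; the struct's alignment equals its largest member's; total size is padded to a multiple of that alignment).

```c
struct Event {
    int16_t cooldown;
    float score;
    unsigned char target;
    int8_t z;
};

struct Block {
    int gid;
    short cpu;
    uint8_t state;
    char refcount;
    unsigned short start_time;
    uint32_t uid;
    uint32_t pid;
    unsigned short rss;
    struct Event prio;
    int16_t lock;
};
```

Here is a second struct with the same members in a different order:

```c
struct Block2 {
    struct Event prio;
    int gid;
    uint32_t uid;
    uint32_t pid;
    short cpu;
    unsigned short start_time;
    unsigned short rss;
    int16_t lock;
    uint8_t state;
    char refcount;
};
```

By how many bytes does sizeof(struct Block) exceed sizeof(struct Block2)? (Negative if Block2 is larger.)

4

Event: @0: cooldown [2B, align 2] → 2; +2 pad (align 4); @4: score [4B, align 4] → 8; @8: target [1B, align 1] → 9; @9: z [1B, align 1] → 10; +2 tail pad (align 4); size 12, align 4
@0: gid [4B, align 4] → 4
@4: cpu [2B, align 2] → 6
@6: state [1B, align 1] → 7
@7: refcount [1B, align 1] → 8
@8: start_time [2B, align 2] → 10
+2 pad (align 4)
@12: uid [4B, align 4] → 16
@16: pid [4B, align 4] → 20
@20: rss [2B, align 2] → 22
+2 pad (align 4)
@24: prio [12B, align 4] → 36
@36: lock [2B, align 2] → 38
+2 tail pad (align 4)
size 40, align 4
— Block2 —
@0: prio [12B, align 4] → 12
@12: gid [4B, align 4] → 16
@16: uid [4B, align 4] → 20
@20: pid [4B, align 4] → 24
@24: cpu [2B, align 2] → 26
@26: start_time [2B, align 2] → 28
@28: rss [2B, align 2] → 30
@30: lock [2B, align 2] → 32
@32: state [1B, align 1] → 33
@33: refcount [1B, align 1] → 34
+2 tail pad (align 4)
size 36, align 4
40 − 36 = 4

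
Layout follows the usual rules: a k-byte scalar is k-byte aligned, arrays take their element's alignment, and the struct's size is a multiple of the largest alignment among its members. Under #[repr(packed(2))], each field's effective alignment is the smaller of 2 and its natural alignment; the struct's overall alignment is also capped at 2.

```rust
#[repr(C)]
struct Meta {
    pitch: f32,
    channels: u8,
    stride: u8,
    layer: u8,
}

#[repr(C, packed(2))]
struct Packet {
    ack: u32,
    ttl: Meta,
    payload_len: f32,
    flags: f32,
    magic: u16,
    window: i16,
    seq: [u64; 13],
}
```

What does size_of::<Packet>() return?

Meta: 0..4  pitch  (4B, 4-aligned); 4..5  channels  (1B, 1-aligned); 5..6  stride  (1B, 1-aligned); 6..7  layer  (1B, 1-aligned); 7..8  -- tail padding (1B); sizeof = 8, alignof = 4
0..4  ack  (4B, 2-aligned)
4..12  ttl  (8B, 2-aligned)
12..16  payload_len  (4B, 2-aligned)
16..20  flags  (4B, 2-aligned)
20..22  magic  (2B, 2-aligned)
22..24  window  (2B, 2-aligned)
24..128  seq  (104B, 2-aligned)
sizeof = 128, alignof = 2

128 bytes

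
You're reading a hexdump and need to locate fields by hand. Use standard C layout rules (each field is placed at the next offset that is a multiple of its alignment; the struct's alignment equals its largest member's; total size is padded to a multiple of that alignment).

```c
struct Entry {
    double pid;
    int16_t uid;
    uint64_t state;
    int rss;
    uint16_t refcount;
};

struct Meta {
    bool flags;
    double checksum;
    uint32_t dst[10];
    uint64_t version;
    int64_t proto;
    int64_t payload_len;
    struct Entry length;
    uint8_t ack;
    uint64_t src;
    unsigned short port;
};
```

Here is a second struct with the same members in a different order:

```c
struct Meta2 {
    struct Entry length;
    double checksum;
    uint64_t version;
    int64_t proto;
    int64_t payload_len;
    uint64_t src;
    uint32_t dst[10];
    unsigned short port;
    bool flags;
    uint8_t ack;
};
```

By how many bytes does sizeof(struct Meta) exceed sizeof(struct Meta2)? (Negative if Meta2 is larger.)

Entry: pid at 0 (size 8, align 8) → ends 8; uid at 8 (size 2, align 2) → ends 10; pad 6 to align 8 for state; state at 16 (size 8, align 8) → ends 24; rss at 24 (size 4, align 4) → ends 28; refcount at 28 (size 2, align 2) → ends 30; tail pad 2 to reach multiple of 8; total 32 bytes, alignment 8
flags at 0 (size 1, align 1) → ends 1
pad 7 to align 8 for checksum
checksum at 8 (size 8, align 8) → ends 16
dst at 16 (size 40, align 4) → ends 56
version at 56 (size 8, align 8) → ends 64
proto at 64 (size 8, align 8) → ends 72
payload_len at 72 (size 8, align 8) → ends 80
length at 80 (size 32, align 8) → ends 112
ack at 112 (size 1, align 1) → ends 113
pad 7 to align 8 for src
src at 120 (size 8, align 8) → ends 128
port at 128 (size 2, align 2) → ends 130
tail pad 6 to reach multiple of 8
total 136 bytes, alignment 8
— Meta2 —
length at 0 (size 32, align 8) → ends 32
checksum at 32 (size 8, align 8) → ends 40
version at 40 (size 8, align 8) → ends 48
proto at 48 (size 8, align 8) → ends 56
payload_len at 56 (size 8, align 8) → ends 64
src at 64 (size 8, align 8) → ends 72
dst at 72 (size 40, align 4) → ends 112
port at 112 (size 2, align 2) → ends 114
flags at 114 (size 1, align 1) → ends 115
ack at 115 (size 1, align 1) → ends 116
tail pad 4 to reach multiple of 8
total 120 bytes, alignment 8
136 − 120 = 16

16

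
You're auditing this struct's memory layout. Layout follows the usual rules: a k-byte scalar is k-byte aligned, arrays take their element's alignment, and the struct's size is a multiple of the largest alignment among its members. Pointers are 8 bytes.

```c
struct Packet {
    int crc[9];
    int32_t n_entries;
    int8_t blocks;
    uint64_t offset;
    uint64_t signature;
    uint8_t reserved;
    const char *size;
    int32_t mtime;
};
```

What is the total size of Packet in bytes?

88 bytes

0..36  crc  (36B, 4-aligned)
36..40  n_entries  (4B, 4-aligned)
40..41  blocks  (1B, 1-aligned)
41..48  -- padding (7B)
48..56  offset  (8B, 8-aligned)
56..64  signature  (8B, 8-aligned)
64..65  reserved  (1B, 1-aligned)
65..72  -- padding (7B)
72..80  size  (8B, 8-aligned)
80..84  mtime  (4B, 4-aligned)
84..88  -- tail padding (4B)
sizeof = 88, alignof = 8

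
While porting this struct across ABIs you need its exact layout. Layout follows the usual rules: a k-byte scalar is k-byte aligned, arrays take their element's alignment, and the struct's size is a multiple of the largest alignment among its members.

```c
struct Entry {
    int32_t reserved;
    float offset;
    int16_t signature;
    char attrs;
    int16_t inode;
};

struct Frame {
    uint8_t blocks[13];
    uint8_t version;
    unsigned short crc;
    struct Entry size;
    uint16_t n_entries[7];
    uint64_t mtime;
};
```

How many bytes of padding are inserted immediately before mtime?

2

Entry: 0..4  reserved  (4B, 4-aligned); 4..8  offset  (4B, 4-aligned); 8..10  signature  (2B, 2-aligned); 10..11  attrs  (1B, 1-aligned); 11..12  -- padding (1B); 12..14  inode  (2B, 2-aligned); 14..16  -- tail padding (2B); sizeof = 16, alignof = 4
0..13  blocks  (13B, 1-aligned)
13..14  version  (1B, 1-aligned)
14..16  crc  (2B, 2-aligned)
16..32  size  (16B, 4-aligned)
32..46  n_entries  (14B, 2-aligned)
46..48  -- padding (2B)
48..56  mtime  (8B, 8-aligned)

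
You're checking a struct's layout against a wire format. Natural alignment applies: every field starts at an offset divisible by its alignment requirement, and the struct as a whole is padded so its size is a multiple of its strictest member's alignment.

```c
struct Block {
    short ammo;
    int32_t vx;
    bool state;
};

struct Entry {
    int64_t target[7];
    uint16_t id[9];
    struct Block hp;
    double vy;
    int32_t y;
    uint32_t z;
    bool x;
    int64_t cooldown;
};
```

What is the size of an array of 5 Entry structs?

600

Block: ammo at 0 (size 2, align 2) → ends 2; pad 2 to align 4 for vx; vx at 4 (size 4, align 4) → ends 8; state at 8 (size 1, align 1) → ends 9; tail pad 3 to reach multiple of 4; total 12 bytes, alignment 4
target at 0 (size 56, align 8) → ends 56
id at 56 (size 18, align 2) → ends 74
pad 2 to align 4 for hp
hp at 76 (size 12, align 4) → ends 88
vy at 88 (size 8, align 8) → ends 96
y at 96 (size 4, align 4) → ends 100
z at 100 (size 4, align 4) → ends 104
x at 104 (size 1, align 1) → ends 105
pad 7 to align 8 for cooldown
cooldown at 112 (size 8, align 8) → ends 120
total 120 bytes, alignment 8
array of 5: 5 × 120 = 600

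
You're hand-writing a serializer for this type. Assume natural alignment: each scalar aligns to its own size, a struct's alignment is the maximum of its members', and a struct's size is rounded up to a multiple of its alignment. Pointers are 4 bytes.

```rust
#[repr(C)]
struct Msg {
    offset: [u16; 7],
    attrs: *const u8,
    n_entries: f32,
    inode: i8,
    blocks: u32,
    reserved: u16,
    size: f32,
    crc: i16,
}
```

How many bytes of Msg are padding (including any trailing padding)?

@0: offset [14B, align 2] → 14
+2 pad (align 4)
@16: attrs [4B, align 4] → 20
@20: n_entries [4B, align 4] → 24
@24: inode [1B, align 1] → 25
+3 pad (align 4)
@28: blocks [4B, align 4] → 32
@32: reserved [2B, align 2] → 34
+2 pad (align 4)
@36: size [4B, align 4] → 40
@40: crc [2B, align 2] → 42
+2 tail pad (align 4)
size 44, align 4
data bytes 35, size 44 → padding 9

9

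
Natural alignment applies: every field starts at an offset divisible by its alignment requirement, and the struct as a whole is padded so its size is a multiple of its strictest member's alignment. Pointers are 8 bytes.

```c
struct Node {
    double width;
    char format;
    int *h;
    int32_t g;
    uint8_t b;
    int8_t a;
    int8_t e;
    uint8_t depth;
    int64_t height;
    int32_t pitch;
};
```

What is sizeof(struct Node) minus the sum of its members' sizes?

0..8  width  (8B, 8-aligned)
8..9  format  (1B, 1-aligned)
9..16  -- padding (7B)
16..24  h  (8B, 8-aligned)
24..28  g  (4B, 4-aligned)
28..29  b  (1B, 1-aligned)
29..30  a  (1B, 1-aligned)
30..31  e  (1B, 1-aligned)
31..32  depth  (1B, 1-aligned)
32..40  height  (8B, 8-aligned)
40..44  pitch  (4B, 4-aligned)
44..48  -- tail padding (4B)
sizeof = 48, alignof = 8
data bytes 37, size 48 → padding 11

11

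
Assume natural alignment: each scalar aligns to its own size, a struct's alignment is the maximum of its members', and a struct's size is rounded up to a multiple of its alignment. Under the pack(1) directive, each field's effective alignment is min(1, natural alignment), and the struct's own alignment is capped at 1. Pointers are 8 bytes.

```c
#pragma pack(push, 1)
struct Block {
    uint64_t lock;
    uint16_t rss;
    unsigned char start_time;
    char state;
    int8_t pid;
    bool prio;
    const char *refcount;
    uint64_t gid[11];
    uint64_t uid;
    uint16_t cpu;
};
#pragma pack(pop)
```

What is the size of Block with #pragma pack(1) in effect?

0..8  lock  (8B, 1-aligned)
8..10  rss  (2B, 1-aligned)
10..11  start_time  (1B, 1-aligned)
11..12  state  (1B, 1-aligned)
12..13  pid  (1B, 1-aligned)
13..14  prio  (1B, 1-aligned)
14..22  refcount  (8B, 1-aligned)
22..110  gid  (88B, 1-aligned)
110..118  uid  (8B, 1-aligned)
118..120  cpu  (2B, 1-aligned)
sizeof = 120, alignof = 1

120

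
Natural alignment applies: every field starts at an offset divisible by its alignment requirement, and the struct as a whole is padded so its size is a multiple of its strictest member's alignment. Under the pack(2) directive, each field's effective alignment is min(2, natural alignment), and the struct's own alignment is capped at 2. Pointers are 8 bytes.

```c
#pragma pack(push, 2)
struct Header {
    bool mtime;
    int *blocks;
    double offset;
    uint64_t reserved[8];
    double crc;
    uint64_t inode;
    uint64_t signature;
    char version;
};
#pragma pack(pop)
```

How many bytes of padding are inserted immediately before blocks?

mtime at 0 (size 1, align 1) → ends 1
pad 1 to align 2 for blocks
blocks at 2 (size 8, align 2) → ends 10

1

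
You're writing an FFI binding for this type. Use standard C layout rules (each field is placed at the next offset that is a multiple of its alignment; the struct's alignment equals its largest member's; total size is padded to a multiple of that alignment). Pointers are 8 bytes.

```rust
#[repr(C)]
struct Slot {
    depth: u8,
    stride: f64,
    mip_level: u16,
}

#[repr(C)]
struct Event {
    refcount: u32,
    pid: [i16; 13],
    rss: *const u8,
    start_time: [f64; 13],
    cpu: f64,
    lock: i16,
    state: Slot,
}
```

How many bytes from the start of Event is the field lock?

Slot: 0..1  depth  (1B, 1-aligned); 1..8  -- padding (7B); 8..16  stride  (8B, 8-aligned); 16..18  mip_level  (2B, 2-aligned); 18..24  -- tail padding (6B); sizeof = 24, alignof = 8
0..4  refcount  (4B, 4-aligned)
4..30  pid  (26B, 2-aligned)
30..32  -- padding (2B)
32..40  rss  (8B, 8-aligned)
40..144  start_time  (104B, 8-aligned)
144..152  cpu  (8B, 8-aligned)
152..154  lock  (2B, 2-aligned)

152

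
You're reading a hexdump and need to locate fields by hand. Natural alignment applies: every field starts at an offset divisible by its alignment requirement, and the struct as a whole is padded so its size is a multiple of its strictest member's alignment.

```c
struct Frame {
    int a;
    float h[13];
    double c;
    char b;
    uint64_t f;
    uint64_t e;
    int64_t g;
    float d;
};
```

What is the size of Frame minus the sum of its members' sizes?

a at 0 (size 4, align 4) → ends 4
h at 4 (size 52, align 4) → ends 56
c at 56 (size 8, align 8) → ends 64
b at 64 (size 1, align 1) → ends 65
pad 7 to align 8 for f
f at 72 (size 8, align 8) → ends 80
e at 80 (size 8, align 8) → ends 88
g at 88 (size 8, align 8) → ends 96
d at 96 (size 4, align 4) → ends 100
tail pad 4 to reach multiple of 8
total 104 bytes, alignment 8
data bytes 93, size 104 → padding 11

11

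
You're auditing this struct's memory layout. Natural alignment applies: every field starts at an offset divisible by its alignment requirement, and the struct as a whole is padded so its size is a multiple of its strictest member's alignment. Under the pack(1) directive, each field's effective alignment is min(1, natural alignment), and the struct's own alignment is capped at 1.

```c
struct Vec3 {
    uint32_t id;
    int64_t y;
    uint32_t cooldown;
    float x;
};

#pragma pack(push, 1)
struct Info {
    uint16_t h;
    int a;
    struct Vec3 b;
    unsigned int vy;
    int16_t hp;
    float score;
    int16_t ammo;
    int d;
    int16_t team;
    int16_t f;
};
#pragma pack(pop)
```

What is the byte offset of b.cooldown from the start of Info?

Vec3: @0: id [4B, align 4] → 4; +4 pad (align 8); @8: y [8B, align 8] → 16; @16: cooldown [4B, align 4] → 20; @20: x [4B, align 4] → 24; size 24, align 8
@0: h [2B, align 1] → 2
@2: a [4B, align 1] → 6
@6: b [24B, align 1] → 30
within Vec3: cooldown at 16
6 + 16 = 22

22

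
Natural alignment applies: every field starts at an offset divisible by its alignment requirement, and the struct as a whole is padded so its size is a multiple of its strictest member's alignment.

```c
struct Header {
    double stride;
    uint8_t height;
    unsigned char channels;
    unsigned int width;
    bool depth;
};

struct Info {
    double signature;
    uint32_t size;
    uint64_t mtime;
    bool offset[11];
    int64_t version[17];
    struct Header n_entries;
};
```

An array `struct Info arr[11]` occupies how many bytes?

Header: 0..8  stride  (8B, 8-aligned); 8..9  height  (1B, 1-aligned); 9..10  channels  (1B, 1-aligned); 10..12  -- padding (2B); 12..16  width  (4B, 4-aligned); 16..17  depth  (1B, 1-aligned); 17..24  -- tail padding (7B); sizeof = 24, alignof = 8
0..8  signature  (8B, 8-aligned)
8..12  size  (4B, 4-aligned)
12..16  -- padding (4B)
16..24  mtime  (8B, 8-aligned)
24..35  offset  (11B, 1-aligned)
35..40  -- padding (5B)
40..176  version  (136B, 8-aligned)
176..200  n_entries  (24B, 8-aligned)
sizeof = 200, alignof = 8
array of 11: 11 × 200 = 2200

2200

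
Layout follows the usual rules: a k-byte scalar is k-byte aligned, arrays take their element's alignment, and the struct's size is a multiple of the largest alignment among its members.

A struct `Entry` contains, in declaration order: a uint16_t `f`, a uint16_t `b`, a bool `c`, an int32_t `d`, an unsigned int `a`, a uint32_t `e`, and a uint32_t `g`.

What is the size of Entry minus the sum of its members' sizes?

0..2  f  (2B, 2-aligned)
2..4  b  (2B, 2-aligned)
4..5  c  (1B, 1-aligned)
5..8  -- padding (3B)
8..12  d  (4B, 4-aligned)
12..16  a  (4B, 4-aligned)
16..20  e  (4B, 4-aligned)
20..24  g  (4B, 4-aligned)
sizeof = 24, alignof = 4
data bytes 21, size 24 → padding 3

3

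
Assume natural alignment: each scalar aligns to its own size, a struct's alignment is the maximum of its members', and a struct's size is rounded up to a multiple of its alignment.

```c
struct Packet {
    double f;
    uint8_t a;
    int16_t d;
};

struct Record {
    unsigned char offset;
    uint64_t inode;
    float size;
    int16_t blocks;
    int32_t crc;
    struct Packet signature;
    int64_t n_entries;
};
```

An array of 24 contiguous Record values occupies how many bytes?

1344

Packet: f at 0 (size 8, align 8) → ends 8; a at 8 (size 1, align 1) → ends 9; pad 1 to align 2 for d; d at 10 (size 2, align 2) → ends 12; tail pad 4 to reach multiple of 8; total 16 bytes, alignment 8
offset at 0 (size 1, align 1) → ends 1
pad 7 to align 8 for inode
inode at 8 (size 8, align 8) → ends 16
size at 16 (size 4, align 4) → ends 20
blocks at 20 (size 2, align 2) → ends 22
pad 2 to align 4 for crc
crc at 24 (size 4, align 4) → ends 28
pad 4 to align 8 for signature
signature at 32 (size 16, align 8) → ends 48
n_entries at 48 (size 8, align 8) → ends 56
total 56 bytes, alignment 8
array of 24: 24 × 56 = 1344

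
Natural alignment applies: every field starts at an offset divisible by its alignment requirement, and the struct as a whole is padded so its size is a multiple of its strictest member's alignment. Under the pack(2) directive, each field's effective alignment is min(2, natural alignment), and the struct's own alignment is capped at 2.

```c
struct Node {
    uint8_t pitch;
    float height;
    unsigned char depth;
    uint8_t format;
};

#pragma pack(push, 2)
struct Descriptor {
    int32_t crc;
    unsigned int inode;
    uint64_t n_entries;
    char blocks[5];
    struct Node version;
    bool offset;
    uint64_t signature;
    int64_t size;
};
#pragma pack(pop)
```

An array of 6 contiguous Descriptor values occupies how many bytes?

Node: pitch at 0 (size 1, align 1) → ends 1; pad 3 to align 4 for height; height at 4 (size 4, align 4) → ends 8; depth at 8 (size 1, align 1) → ends 9; format at 9 (size 1, align 1) → ends 10; tail pad 2 to reach multiple of 4; total 12 bytes, alignment 4
crc at 0 (size 4, align 2) → ends 4
inode at 4 (size 4, align 2) → ends 8
n_entries at 8 (size 8, align 2) → ends 16
blocks at 16 (size 5, align 1) → ends 21
pad 1 to align 2 for version
version at 22 (size 12, align 2) → ends 34
offset at 34 (size 1, align 1) → ends 35
pad 1 to align 2 for signature
signature at 36 (size 8, align 2) → ends 44
size at 44 (size 8, align 2) → ends 52
total 52 bytes, alignment 2
array of 6: 6 × 52 = 312

312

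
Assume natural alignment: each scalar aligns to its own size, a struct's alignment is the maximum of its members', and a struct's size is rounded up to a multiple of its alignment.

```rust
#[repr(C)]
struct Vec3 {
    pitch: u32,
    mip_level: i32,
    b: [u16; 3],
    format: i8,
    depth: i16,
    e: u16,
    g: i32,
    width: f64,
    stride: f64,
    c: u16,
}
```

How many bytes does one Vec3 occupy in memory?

48

0..4  pitch  (4B, 4-aligned)
4..8  mip_level  (4B, 4-aligned)
8..14  b  (6B, 2-aligned)
14..15  format  (1B, 1-aligned)
15..16  -- padding (1B)
16..18  depth  (2B, 2-aligned)
18..20  e  (2B, 2-aligned)
20..24  g  (4B, 4-aligned)
24..32  width  (8B, 8-aligned)
32..40  stride  (8B, 8-aligned)
40..42  c  (2B, 2-aligned)
42..48  -- tail padding (6B)
sizeof = 48, alignof = 8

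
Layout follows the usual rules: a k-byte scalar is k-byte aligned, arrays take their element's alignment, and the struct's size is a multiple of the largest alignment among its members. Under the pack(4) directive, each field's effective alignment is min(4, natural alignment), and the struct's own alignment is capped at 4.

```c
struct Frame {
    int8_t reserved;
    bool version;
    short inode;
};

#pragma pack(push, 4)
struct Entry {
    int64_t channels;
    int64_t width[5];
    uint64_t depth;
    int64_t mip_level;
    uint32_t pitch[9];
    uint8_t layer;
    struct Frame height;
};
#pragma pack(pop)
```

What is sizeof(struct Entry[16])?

Frame: 0..1  reserved  (1B, 1-aligned); 1..2  version  (1B, 1-aligned); 2..4  inode  (2B, 2-aligned); sizeof = 4, alignof = 2
0..8  channels  (8B, 4-aligned)
8..48  width  (40B, 4-aligned)
48..56  depth  (8B, 4-aligned)
56..64  mip_level  (8B, 4-aligned)
64..100  pitch  (36B, 4-aligned)
100..101  layer  (1B, 1-aligned)
101..102  -- padding (1B)
102..106  height  (4B, 2-aligned)
106..108  -- tail padding (2B)
sizeof = 108, alignof = 4
array of 16: 16 × 108 = 1728

1728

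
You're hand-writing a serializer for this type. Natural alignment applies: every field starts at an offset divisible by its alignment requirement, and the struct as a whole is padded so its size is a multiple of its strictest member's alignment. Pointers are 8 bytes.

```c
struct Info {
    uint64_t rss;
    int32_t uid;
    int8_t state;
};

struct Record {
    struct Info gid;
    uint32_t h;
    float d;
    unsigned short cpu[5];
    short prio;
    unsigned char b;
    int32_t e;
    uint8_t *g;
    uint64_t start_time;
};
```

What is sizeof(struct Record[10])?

640

Info: rss at 0 (size 8, align 8) → ends 8; uid at 8 (size 4, align 4) → ends 12; state at 12 (size 1, align 1) → ends 13; tail pad 3 to reach multiple of 8; total 16 bytes, alignment 8
gid at 0 (size 16, align 8) → ends 16
h at 16 (size 4, align 4) → ends 20
d at 20 (size 4, align 4) → ends 24
cpu at 24 (size 10, align 2) → ends 34
prio at 34 (size 2, align 2) → ends 36
b at 36 (size 1, align 1) → ends 37
pad 3 to align 4 for e
e at 40 (size 4, align 4) → ends 44
pad 4 to align 8 for g
g at 48 (size 8, align 8) → ends 56
start_time at 56 (size 8, align 8) → ends 64
total 64 bytes, alignment 8
array of 10: 10 × 64 = 640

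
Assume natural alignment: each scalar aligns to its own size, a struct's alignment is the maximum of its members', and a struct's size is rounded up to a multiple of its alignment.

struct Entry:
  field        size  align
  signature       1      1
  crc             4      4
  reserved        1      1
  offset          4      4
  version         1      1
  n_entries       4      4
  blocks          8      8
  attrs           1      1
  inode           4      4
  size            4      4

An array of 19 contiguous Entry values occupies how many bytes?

0..1  signature  (1B, 1-aligned)
1..4  -- padding (3B)
4..8  crc  (4B, 4-aligned)
8..9  reserved  (1B, 1-aligned)
9..12  -- padding (3B)
12..16  offset  (4B, 4-aligned)
16..17  version  (1B, 1-aligned)
17..20  -- padding (3B)
20..24  n_entries  (4B, 4-aligned)
24..32  blocks  (8B, 8-aligned)
32..33  attrs  (1B, 1-aligned)
33..36  -- padding (3B)
36..40  inode  (4B, 4-aligned)
40..44  size  (4B, 4-aligned)
44..48  -- tail padding (4B)
sizeof = 48, alignof = 8
array of 19: 19 × 48 = 912

912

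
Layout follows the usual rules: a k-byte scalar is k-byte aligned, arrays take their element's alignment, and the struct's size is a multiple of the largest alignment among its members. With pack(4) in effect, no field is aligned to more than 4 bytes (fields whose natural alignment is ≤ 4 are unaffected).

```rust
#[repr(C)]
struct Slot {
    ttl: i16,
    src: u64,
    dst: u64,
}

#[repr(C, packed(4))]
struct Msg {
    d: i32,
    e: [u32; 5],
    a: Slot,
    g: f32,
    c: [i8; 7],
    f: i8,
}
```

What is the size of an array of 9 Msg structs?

Slot: 0..2  ttl  (2B, 2-aligned); 2..8  -- padding (6B); 8..16  src  (8B, 8-aligned); 16..24  dst  (8B, 8-aligned); sizeof = 24, alignof = 8
0..4  d  (4B, 4-aligned)
4..24  e  (20B, 4-aligned)
24..48  a  (24B, 4-aligned)
48..52  g  (4B, 4-aligned)
52..59  c  (7B, 1-aligned)
59..60  f  (1B, 1-aligned)
sizeof = 60, alignof = 4
array of 9: 9 × 60 = 540

540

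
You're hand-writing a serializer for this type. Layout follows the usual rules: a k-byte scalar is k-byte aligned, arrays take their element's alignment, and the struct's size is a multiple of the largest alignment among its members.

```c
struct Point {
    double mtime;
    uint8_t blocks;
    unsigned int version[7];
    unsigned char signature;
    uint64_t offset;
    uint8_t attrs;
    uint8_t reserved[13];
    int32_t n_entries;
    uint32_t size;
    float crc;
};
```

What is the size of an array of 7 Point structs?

mtime at 0 (size 8, align 8) → ends 8
blocks at 8 (size 1, align 1) → ends 9
pad 3 to align 4 for version
version at 12 (size 28, align 4) → ends 40
signature at 40 (size 1, align 1) → ends 41
pad 7 to align 8 for offset
offset at 48 (size 8, align 8) → ends 56
attrs at 56 (size 1, align 1) → ends 57
reserved at 57 (size 13, align 1) → ends 70
pad 2 to align 4 for n_entries
n_entries at 72 (size 4, align 4) → ends 76
size at 76 (size 4, align 4) → ends 80
crc at 80 (size 4, align 4) → ends 84
tail pad 4 to reach multiple of 8
total 88 bytes, alignment 8
array of 7: 7 × 88 = 616

616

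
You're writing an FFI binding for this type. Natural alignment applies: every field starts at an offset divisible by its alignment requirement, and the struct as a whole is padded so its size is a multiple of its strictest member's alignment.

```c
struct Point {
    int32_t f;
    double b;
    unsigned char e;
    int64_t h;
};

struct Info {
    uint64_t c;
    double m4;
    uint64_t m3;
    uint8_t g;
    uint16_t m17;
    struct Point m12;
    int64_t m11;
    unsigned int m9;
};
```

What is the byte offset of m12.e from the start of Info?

Point: @0: f [4B, align 4] → 4; +4 pad (align 8); @8: b [8B, align 8] → 16; @16: e [1B, align 1] → 17; +7 pad (align 8); @24: h [8B, align 8] → 32; size 32, align 8
@0: c [8B, align 8] → 8
@8: m4 [8B, align 8] → 16
@16: m3 [8B, align 8] → 24
@24: g [1B, align 1] → 25
+1 pad (align 2)
@26: m17 [2B, align 2] → 28
+4 pad (align 8)
@32: m12 [32B, align 8] → 64
within Point: e at 16
32 + 16 = 48

48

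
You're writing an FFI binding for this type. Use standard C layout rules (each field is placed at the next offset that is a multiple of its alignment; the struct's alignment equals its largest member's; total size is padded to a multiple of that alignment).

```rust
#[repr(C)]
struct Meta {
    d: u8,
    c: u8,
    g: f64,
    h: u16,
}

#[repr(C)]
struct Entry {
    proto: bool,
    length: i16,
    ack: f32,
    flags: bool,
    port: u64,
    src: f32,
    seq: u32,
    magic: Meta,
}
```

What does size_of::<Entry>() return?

56 bytes

Meta: @0: d [1B, align 1] → 1; @1: c [1B, align 1] → 2; +6 pad (align 8); @8: g [8B, align 8] → 16; @16: h [2B, align 2] → 18; +6 tail pad (align 8); size 24, align 8
@0: proto [1B, align 1] → 1
+1 pad (align 2)
@2: length [2B, align 2] → 4
@4: ack [4B, align 4] → 8
@8: flags [1B, align 1] → 9
+7 pad (align 8)
@16: port [8B, align 8] → 24
@24: src [4B, align 4] → 28
@28: seq [4B, align 4] → 32
@32: magic [24B, align 8] → 56
size 56, align 8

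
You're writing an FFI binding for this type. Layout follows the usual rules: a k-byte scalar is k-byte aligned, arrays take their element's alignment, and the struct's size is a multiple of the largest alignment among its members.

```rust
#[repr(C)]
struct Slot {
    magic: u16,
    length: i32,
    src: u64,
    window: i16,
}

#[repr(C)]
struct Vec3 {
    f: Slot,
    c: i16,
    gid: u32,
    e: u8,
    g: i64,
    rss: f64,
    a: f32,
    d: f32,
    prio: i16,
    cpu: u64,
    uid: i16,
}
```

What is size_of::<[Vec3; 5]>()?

440

Slot: 0..2  magic  (2B, 2-aligned); 2..4  -- padding (2B); 4..8  length  (4B, 4-aligned); 8..16  src  (8B, 8-aligned); 16..18  window  (2B, 2-aligned); 18..24  -- tail padding (6B); sizeof = 24, alignof = 8
0..24  f  (24B, 8-aligned)
24..26  c  (2B, 2-aligned)
26..28  -- padding (2B)
28..32  gid  (4B, 4-aligned)
32..33  e  (1B, 1-aligned)
33..40  -- padding (7B)
40..48  g  (8B, 8-aligned)
48..56  rss  (8B, 8-aligned)
56..60  a  (4B, 4-aligned)
60..64  d  (4B, 4-aligned)
64..66  prio  (2B, 2-aligned)
66..72  -- padding (6B)
72..80  cpu  (8B, 8-aligned)
80..82  uid  (2B, 2-aligned)
82..88  -- tail padding (6B)
sizeof = 88, alignof = 8
array of 5: 5 × 88 = 440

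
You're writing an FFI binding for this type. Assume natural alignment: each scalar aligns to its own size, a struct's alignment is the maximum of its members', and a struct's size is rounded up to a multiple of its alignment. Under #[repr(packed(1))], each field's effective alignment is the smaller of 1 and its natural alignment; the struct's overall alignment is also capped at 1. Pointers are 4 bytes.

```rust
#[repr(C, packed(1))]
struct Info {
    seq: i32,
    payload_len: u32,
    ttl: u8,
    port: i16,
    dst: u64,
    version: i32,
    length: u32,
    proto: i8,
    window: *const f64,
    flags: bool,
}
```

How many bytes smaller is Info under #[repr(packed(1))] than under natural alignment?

natural layout:
  0..4  seq  (4B, 4-aligned)
  4..8  payload_len  (4B, 4-aligned)
  8..9  ttl  (1B, 1-aligned)
  9..10  -- padding (1B)
  10..12  port  (2B, 2-aligned)
  12..16  -- padding (4B)
  16..24  dst  (8B, 8-aligned)
  24..28  version  (4B, 4-aligned)
  28..32  length  (4B, 4-aligned)
  32..33  proto  (1B, 1-aligned)
  33..36  -- padding (3B)
  36..40  window  (4B, 4-aligned)
  40..41  flags  (1B, 1-aligned)
  41..48  -- tail padding (7B)
  sizeof = 48, alignof = 8
packed(1) layout:
  0..4  seq  (4B, 1-aligned)
  4..8  payload_len  (4B, 1-aligned)
  8..9  ttl  (1B, 1-aligned)
  9..11  port  (2B, 1-aligned)
  11..19  dst  (8B, 1-aligned)
  19..23  version  (4B, 1-aligned)
  23..27  length  (4B, 1-aligned)
  27..28  proto  (1B, 1-aligned)
  28..32  window  (4B, 1-aligned)
  32..33  flags  (1B, 1-aligned)
  sizeof = 33, alignof = 1
48 − 33 = 15

15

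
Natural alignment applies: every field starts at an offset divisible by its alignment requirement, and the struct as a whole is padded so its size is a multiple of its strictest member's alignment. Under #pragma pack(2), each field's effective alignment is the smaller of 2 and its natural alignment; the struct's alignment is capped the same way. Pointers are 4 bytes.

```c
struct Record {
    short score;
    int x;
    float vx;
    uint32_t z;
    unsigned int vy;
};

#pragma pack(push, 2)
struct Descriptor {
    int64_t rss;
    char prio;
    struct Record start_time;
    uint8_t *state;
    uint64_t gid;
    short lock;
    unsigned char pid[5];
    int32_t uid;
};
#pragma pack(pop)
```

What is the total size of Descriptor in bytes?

Record: 0..2  score  (2B, 2-aligned); 2..4  -- padding (2B); 4..8  x  (4B, 4-aligned); 8..12  vx  (4B, 4-aligned); 12..16  z  (4B, 4-aligned); 16..20  vy  (4B, 4-aligned); sizeof = 20, alignof = 4
0..8  rss  (8B, 2-aligned)
8..9  prio  (1B, 1-aligned)
9..10  -- padding (1B)
10..30  start_time  (20B, 2-aligned)
30..34  state  (4B, 2-aligned)
34..42  gid  (8B, 2-aligned)
42..44  lock  (2B, 2-aligned)
44..49  pid  (5B, 1-aligned)
49..50  -- padding (1B)
50..54  uid  (4B, 2-aligned)
sizeof = 54, alignof = 2

54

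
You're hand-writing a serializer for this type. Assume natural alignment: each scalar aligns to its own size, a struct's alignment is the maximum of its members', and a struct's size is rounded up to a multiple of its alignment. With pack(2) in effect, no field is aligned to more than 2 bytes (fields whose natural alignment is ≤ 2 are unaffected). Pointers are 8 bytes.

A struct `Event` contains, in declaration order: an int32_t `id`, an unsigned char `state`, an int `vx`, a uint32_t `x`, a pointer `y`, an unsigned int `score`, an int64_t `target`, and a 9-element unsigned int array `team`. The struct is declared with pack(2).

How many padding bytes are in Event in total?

@0: id [4B, align 2] → 4
@4: state [1B, align 1] → 5
+1 pad (align 2)
@6: vx [4B, align 2] → 10
@10: x [4B, align 2] → 14
@14: y [8B, align 2] → 22
@22: score [4B, align 2] → 26
@26: target [8B, align 2] → 34
@34: team [36B, align 2] → 70
size 70, align 2
data bytes 69, size 70 → padding 1

1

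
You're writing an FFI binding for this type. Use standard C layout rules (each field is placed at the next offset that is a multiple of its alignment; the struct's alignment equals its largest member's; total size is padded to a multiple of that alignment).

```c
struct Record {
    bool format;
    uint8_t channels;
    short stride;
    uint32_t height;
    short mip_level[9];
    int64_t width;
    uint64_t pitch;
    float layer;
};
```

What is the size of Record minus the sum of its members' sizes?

10

@0: format [1B, align 1] → 1
@1: channels [1B, align 1] → 2
@2: stride [2B, align 2] → 4
@4: height [4B, align 4] → 8
@8: mip_level [18B, align 2] → 26
+6 pad (align 8)
@32: width [8B, align 8] → 40
@40: pitch [8B, align 8] → 48
@48: layer [4B, align 4] → 52
+4 tail pad (align 8)
size 56, align 8
data bytes 46, size 56 → padding 10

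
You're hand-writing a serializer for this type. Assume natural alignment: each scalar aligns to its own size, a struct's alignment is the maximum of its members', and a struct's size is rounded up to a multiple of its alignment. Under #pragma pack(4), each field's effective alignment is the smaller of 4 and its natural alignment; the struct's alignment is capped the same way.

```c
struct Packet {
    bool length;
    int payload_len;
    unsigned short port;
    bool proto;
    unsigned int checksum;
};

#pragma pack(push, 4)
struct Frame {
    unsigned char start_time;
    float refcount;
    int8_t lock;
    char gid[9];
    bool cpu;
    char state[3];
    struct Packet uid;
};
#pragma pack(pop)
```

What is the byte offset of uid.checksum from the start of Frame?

36

Packet: @0: length [1B, align 1] → 1; +3 pad (align 4); @4: payload_len [4B, align 4] → 8; @8: port [2B, align 2] → 10; @10: proto [1B, align 1] → 11; +1 pad (align 4); @12: checksum [4B, align 4] → 16; size 16, align 4
@0: start_time [1B, align 1] → 1
+3 pad (align 4)
@4: refcount [4B, align 4] → 8
@8: lock [1B, align 1] → 9
@9: gid [9B, align 1] → 18
@18: cpu [1B, align 1] → 19
@19: state [3B, align 1] → 22
+2 pad (align 4)
@24: uid [16B, align 4] → 40
within Packet: checksum at 12
24 + 12 = 36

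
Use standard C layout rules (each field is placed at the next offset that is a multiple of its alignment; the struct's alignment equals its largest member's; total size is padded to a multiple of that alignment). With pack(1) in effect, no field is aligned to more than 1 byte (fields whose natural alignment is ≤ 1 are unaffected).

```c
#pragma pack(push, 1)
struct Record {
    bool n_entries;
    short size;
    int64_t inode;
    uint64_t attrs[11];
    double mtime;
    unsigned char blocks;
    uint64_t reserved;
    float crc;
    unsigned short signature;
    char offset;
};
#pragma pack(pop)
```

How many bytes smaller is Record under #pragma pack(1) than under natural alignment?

13

natural layout:
  @0: n_entries [1B, align 1] → 1
  +1 pad (align 2)
  @2: size [2B, align 2] → 4
  +4 pad (align 8)
  @8: inode [8B, align 8] → 16
  @16: attrs [88B, align 8] → 104
  @104: mtime [8B, align 8] → 112
  @112: blocks [1B, align 1] → 113
  +7 pad (align 8)
  @120: reserved [8B, align 8] → 128
  @128: crc [4B, align 4] → 132
  @132: signature [2B, align 2] → 134
  @134: offset [1B, align 1] → 135
  +1 tail pad (align 8)
  size 136, align 8
packed(1) layout:
  @0: n_entries [1B, align 1] → 1
  @1: size [2B, align 1] → 3
  @3: inode [8B, align 1] → 11
  @11: attrs [88B, align 1] → 99
  @99: mtime [8B, align 1] → 107
  @107: blocks [1B, align 1] → 108
  @108: reserved [8B, align 1] → 116
  @116: crc [4B, align 1] → 120
  @120: signature [2B, align 1] → 122
  @122: offset [1B, align 1] → 123
  size 123, align 1
136 − 123 = 13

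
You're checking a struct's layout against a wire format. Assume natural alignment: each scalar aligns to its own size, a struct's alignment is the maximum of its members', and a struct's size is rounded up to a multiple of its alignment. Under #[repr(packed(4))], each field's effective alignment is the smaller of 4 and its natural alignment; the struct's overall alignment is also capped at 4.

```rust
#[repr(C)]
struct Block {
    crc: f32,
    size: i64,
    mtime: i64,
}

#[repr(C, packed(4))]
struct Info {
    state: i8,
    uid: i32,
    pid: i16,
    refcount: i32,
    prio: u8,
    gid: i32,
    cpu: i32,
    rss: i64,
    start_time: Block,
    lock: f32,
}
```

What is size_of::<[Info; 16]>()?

1024

Block: crc at 0 (size 4, align 4) → ends 4; pad 4 to align 8 for size; size at 8 (size 8, align 8) → ends 16; mtime at 16 (size 8, align 8) → ends 24; total 24 bytes, alignment 8
state at 0 (size 1, align 1) → ends 1
pad 3 to align 4 for uid
uid at 4 (size 4, align 4) → ends 8
pid at 8 (size 2, align 2) → ends 10
pad 2 to align 4 for refcount
refcount at 12 (size 4, align 4) → ends 16
prio at 16 (size 1, align 1) → ends 17
pad 3 to align 4 for gid
gid at 20 (size 4, align 4) → ends 24
cpu at 24 (size 4, align 4) → ends 28
rss at 28 (size 8, align 4) → ends 36
start_time at 36 (size 24, align 4) → ends 60
lock at 60 (size 4, align 4) → ends 64
total 64 bytes, alignment 4
array of 16: 16 × 64 = 1024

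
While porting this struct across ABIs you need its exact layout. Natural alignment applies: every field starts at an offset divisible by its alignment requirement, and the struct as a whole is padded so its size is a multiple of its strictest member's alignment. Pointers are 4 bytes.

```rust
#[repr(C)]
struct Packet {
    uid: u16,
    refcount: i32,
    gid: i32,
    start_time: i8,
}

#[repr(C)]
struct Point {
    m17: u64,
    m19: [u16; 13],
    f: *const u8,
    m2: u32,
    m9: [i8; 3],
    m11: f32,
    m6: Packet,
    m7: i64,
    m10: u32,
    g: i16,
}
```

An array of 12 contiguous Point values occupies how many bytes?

Packet: uid at 0 (size 2, align 2) → ends 2; pad 2 to align 4 for refcount; refcount at 4 (size 4, align 4) → ends 8; gid at 8 (size 4, align 4) → ends 12; start_time at 12 (size 1, align 1) → ends 13; tail pad 3 to reach multiple of 4; total 16 bytes, alignment 4
m17 at 0 (size 8, align 8) → ends 8
m19 at 8 (size 26, align 2) → ends 34
pad 2 to align 4 for f
f at 36 (size 4, align 4) → ends 40
m2 at 40 (size 4, align 4) → ends 44
m9 at 44 (size 3, align 1) → ends 47
pad 1 to align 4 for m11
m11 at 48 (size 4, align 4) → ends 52
m6 at 52 (size 16, align 4) → ends 68
pad 4 to align 8 for m7
m7 at 72 (size 8, align 8) → ends 80
m10 at 80 (size 4, align 4) → ends 84
g at 84 (size 2, align 2) → ends 86
tail pad 2 to reach multiple of 8
total 88 bytes, alignment 8
array of 12: 12 × 88 = 1056

1056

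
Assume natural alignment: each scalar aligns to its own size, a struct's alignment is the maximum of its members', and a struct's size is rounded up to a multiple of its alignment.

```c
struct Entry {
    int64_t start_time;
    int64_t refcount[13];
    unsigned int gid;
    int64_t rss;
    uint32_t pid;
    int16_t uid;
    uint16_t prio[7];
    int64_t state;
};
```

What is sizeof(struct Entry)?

@0: start_time [8B, align 8] → 8
@8: refcount [104B, align 8] → 112
@112: gid [4B, align 4] → 116
+4 pad (align 8)
@120: rss [8B, align 8] → 128
@128: pid [4B, align 4] → 132
@132: uid [2B, align 2] → 134
@134: prio [14B, align 2] → 148
+4 pad (align 8)
@152: state [8B, align 8] → 160
size 160, align 8

160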